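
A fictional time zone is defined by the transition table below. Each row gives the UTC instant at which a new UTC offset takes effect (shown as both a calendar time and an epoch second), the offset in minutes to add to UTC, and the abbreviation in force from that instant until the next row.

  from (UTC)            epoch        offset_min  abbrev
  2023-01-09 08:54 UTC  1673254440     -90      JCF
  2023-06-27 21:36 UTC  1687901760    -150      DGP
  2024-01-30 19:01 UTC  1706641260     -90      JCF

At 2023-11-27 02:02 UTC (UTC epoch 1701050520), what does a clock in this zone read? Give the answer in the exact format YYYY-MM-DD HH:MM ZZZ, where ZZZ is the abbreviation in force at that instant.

Query: 2023-11-27 02:02 UTC
Rule 2/3 (DGP, -02:30): 2023-06-27 21:36 UTC ≤ query < 2024-01-30 19:01 UTC
2·60 + 2 - 150 = -28 min
-28 = -1·1440 + 1412; 1412 = 23·60 + 32 → 23:32, 2023-11-27 - 1 day = 2023-11-26
→ 2023-11-26 23:32 DGP

2023-11-26 23:32 DGP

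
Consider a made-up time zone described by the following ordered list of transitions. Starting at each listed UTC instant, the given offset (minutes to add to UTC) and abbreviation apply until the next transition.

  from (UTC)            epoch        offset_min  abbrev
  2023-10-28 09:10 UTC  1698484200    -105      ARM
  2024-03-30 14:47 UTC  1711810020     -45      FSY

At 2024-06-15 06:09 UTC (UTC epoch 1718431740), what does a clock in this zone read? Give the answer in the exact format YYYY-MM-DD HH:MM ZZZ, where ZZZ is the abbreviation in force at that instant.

2024-06-15 05:24 FSY

Query: 2024-06-15 06:09 UTC
Rule 2/2 (FSY, -00:45): 2024-03-30 14:47 UTC ≤ query < +∞
6·60 + 9 - 45 = 324 min
324 = 0·1440 + 324; 324 = 5·60 + 24 → 05:24, same day
→ 2024-06-15 05:24 FSY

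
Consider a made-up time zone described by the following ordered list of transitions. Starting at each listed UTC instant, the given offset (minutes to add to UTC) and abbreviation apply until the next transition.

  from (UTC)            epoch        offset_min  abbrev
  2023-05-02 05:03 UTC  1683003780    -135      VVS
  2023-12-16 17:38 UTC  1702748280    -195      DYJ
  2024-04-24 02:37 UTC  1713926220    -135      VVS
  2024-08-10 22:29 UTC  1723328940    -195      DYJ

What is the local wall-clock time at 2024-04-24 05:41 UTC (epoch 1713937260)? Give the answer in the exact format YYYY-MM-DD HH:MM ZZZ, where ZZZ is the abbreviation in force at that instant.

Query: 2024-04-24 05:41 UTC
Rule 3/4 (VVS, -02:15): 2024-04-24 02:37 UTC ≤ query < 2024-08-10 22:29 UTC
5·60 + 41 - 135 = 206 min
206 = 0·1440 + 206; 206 = 3·60 + 26 → 03:26, same day
→ 2024-04-24 03:26 VVS

2024-04-24 03:26 VVS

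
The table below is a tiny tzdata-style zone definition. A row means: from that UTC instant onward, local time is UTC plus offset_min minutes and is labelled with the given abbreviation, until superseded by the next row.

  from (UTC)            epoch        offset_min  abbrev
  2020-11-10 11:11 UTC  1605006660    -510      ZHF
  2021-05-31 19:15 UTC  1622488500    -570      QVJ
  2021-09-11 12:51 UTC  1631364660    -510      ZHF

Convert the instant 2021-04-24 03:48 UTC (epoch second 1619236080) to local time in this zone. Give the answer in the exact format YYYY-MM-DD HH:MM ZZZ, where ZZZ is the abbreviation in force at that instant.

2021-04-23 19:18 ZHF

Query: 2021-04-24 03:48 UTC
Rule 1/3 (ZHF, -08:30): 2020-11-10 11:11 UTC ≤ query < 2021-05-31 19:15 UTC
3·60 + 48 - 510 = -282 min
-282 = -1·1440 + 1158; 1158 = 19·60 + 18 → 19:18, 2021-04-24 - 1 day = 2021-04-23
→ 2021-04-23 19:18 ZHF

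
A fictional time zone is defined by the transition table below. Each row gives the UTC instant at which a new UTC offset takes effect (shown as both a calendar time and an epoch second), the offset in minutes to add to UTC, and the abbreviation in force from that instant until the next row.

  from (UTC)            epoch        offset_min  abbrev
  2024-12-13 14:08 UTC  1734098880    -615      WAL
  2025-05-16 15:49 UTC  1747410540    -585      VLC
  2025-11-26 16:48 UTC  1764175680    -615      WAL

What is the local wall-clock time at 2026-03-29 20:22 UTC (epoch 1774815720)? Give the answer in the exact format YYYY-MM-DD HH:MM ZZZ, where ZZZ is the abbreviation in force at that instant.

Query: 2026-03-29 20:22 UTC
Rule 3/3 (WAL, -10:15): 2025-11-26 16:48 UTC ≤ query < +∞
20·60 + 22 - 615 = 607 min
607 = 0·1440 + 607; 607 = 10·60 + 7 → 10:07, same day
→ 2026-03-29 10:07 WAL

2026-03-29 10:07 WAL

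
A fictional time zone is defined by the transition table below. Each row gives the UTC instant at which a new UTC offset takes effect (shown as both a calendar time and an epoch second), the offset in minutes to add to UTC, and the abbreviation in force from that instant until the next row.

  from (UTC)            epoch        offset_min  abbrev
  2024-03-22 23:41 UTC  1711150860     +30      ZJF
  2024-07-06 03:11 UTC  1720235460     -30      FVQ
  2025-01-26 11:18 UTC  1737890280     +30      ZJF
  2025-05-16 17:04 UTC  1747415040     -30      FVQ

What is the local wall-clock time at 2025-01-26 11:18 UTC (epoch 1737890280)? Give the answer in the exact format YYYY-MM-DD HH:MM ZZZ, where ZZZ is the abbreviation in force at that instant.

Query: 2025-01-26 11:18 UTC
Rule 3/4 (ZJF, +00:30): 2025-01-26 11:18 UTC ≤ query < 2025-05-16 17:04 UTC
11·60 + 18 + 30 = 708 min
708 = 0·1440 + 708; 708 = 11·60 + 48 → 11:48, same day
→ 2025-01-26 11:48 ZJF

2025-01-26 11:48 ZJF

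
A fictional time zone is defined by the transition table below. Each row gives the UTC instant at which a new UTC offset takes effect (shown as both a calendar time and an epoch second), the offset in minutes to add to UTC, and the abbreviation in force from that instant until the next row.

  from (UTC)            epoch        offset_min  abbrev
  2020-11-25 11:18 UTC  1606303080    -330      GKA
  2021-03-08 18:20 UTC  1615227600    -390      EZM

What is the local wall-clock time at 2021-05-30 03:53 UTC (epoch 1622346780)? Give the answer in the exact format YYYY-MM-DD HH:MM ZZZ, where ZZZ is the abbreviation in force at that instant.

2021-05-29 21:23 EZM

Query: 2021-05-30 03:53 UTC
Rule 2/2 (EZM, -06:30): 2021-03-08 18:20 UTC ≤ query < +∞
3·60 + 53 - 390 = -157 min
-157 = -1·1440 + 1283; 1283 = 21·60 + 23 → 21:23, 2021-05-30 - 1 day = 2021-05-29
→ 2021-05-29 21:23 EZM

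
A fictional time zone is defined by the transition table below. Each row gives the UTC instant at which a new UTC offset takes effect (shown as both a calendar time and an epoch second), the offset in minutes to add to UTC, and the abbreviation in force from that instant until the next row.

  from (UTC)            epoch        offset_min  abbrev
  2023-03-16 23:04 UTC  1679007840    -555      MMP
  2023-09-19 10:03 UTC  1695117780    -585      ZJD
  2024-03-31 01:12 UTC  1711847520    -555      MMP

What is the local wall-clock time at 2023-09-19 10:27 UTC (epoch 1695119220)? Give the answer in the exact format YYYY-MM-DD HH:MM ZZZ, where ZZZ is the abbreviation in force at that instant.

Query: 2023-09-19 10:27 UTC
Rule 2/3 (ZJD, -09:45): 2023-09-19 10:03 UTC ≤ query < 2024-03-31 01:12 UTC
10·60 + 27 - 585 = 42 min
42 = 0·1440 + 42; 42 = 0·60 + 42 → 00:42, same day
→ 2023-09-19 00:42 ZJD

2023-09-19 00:42 ZJD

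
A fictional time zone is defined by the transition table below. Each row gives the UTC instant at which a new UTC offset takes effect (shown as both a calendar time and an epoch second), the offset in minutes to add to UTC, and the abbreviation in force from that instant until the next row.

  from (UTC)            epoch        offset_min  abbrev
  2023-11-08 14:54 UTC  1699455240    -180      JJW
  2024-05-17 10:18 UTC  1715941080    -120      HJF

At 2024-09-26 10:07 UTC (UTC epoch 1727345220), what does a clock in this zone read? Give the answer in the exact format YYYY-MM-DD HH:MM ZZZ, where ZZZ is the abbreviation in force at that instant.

Query: 2024-09-26 10:07 UTC
Rule 2/2 (HJF, -02:00): 2024-05-17 10:18 UTC ≤ query < +∞
10·60 + 7 - 120 = 487 min
487 = 0·1440 + 487; 487 = 8·60 + 7 → 08:07, same day
→ 2024-09-26 08:07 HJF

2024-09-26 08:07 HJF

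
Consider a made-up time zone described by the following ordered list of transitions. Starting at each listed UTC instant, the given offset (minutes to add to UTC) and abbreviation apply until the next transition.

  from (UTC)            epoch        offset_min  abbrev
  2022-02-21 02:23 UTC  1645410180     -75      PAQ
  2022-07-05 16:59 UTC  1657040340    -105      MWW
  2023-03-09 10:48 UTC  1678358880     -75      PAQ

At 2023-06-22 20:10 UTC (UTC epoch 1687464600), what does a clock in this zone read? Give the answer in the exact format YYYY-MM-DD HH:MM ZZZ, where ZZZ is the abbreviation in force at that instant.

Query: 2023-06-22 20:10 UTC
Rule 3/3 (PAQ, -01:15): 2023-03-09 10:48 UTC ≤ query < +∞
20·60 + 10 - 75 = 1135 min
1135 = 0·1440 + 1135; 1135 = 18·60 + 55 → 18:55, same day
→ 2023-06-22 18:55 PAQ

2023-06-22 18:55 PAQ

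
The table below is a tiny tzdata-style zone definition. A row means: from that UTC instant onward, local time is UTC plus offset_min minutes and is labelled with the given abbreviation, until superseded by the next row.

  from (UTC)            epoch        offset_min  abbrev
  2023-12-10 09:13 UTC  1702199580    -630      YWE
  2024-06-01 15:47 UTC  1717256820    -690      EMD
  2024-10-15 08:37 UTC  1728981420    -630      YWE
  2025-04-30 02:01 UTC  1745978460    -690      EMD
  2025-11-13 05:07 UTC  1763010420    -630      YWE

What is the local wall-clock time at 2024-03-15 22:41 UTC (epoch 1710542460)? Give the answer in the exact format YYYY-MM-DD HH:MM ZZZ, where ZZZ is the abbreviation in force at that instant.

Query: 2024-03-15 22:41 UTC
Rule 1/5 (YWE, -10:30): 2023-12-10 09:13 UTC ≤ query < 2024-06-01 15:47 UTC
22·60 + 41 - 630 = 731 min
731 = 0·1440 + 731; 731 = 12·60 + 11 → 12:11, same day
→ 2024-03-15 12:11 YWE

2024-03-15 12:11 YWE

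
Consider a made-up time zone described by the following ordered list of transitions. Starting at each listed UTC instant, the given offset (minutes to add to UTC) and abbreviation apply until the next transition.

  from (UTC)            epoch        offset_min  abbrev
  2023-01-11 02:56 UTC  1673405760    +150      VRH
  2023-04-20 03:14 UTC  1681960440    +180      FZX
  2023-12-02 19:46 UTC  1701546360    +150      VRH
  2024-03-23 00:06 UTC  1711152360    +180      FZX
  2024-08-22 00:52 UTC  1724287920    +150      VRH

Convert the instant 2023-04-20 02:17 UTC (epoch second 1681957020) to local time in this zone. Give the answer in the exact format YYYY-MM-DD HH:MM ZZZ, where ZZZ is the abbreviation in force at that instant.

Query: 2023-04-20 02:17 UTC
Rule 1/5 (VRH, +02:30): 2023-01-11 02:56 UTC ≤ query < 2023-04-20 03:14 UTC
2·60 + 17 + 150 = 287 min
287 = 0·1440 + 287; 287 = 4·60 + 47 → 04:47, same day
→ 2023-04-20 04:47 VRH

2023-04-20 04:47 VRH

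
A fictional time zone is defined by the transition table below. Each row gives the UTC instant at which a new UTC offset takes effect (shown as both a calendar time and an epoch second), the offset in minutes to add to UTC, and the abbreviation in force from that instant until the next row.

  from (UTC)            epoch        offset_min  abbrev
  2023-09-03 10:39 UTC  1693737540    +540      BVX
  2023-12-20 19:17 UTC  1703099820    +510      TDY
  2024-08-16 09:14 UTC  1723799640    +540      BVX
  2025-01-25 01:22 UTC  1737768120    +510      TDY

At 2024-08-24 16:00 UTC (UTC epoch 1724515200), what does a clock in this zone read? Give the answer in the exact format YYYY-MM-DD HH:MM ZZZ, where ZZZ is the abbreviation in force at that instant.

2024-08-25 01:00 BVX

Query: 2024-08-24 16:00 UTC
Rule 3/4 (BVX, +09:00): 2024-08-16 09:14 UTC ≤ query < 2025-01-25 01:22 UTC
16·60 + 0 + 540 = 1500 min
1500 = 1·1440 + 60; 60 = 1·60 + 0 → 01:00, 2024-08-24 + 1 day = 2024-08-25
→ 2024-08-25 01:00 BVX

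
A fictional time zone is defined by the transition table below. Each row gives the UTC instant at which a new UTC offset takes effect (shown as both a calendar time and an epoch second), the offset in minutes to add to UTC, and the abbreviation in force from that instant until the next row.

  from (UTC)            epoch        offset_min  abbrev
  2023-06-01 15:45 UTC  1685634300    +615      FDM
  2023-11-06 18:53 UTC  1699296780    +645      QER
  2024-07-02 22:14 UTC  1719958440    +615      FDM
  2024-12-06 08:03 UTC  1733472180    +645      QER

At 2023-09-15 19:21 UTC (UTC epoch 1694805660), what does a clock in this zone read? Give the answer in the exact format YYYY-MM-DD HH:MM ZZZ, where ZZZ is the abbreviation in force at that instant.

Query: 2023-09-15 19:21 UTC
Rule 1/4 (FDM, +10:15): 2023-06-01 15:45 UTC ≤ query < 2023-11-06 18:53 UTC
19·60 + 21 + 615 = 1776 min
1776 = 1·1440 + 336; 336 = 5·60 + 36 → 05:36, 2023-09-15 + 1 day = 2023-09-16
→ 2023-09-16 05:36 FDM

2023-09-16 05:36 FDM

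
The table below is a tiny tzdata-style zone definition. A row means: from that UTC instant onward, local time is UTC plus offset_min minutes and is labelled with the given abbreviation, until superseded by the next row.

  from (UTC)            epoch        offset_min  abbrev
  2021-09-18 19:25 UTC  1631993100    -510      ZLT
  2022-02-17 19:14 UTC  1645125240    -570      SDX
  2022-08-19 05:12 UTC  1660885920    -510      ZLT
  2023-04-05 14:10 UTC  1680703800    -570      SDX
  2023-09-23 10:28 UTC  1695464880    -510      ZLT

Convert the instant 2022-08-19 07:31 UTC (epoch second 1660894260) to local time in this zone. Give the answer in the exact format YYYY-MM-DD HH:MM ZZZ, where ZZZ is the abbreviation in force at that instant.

Query: 2022-08-19 07:31 UTC
Rule 3/5 (ZLT, -08:30): 2022-08-19 05:12 UTC ≤ query < 2023-04-05 14:10 UTC
7·60 + 31 - 510 = -59 min
-59 = -1·1440 + 1381; 1381 = 23·60 + 1 → 23:01, 2022-08-19 - 1 day = 2022-08-18
→ 2022-08-18 23:01 ZLT

2022-08-18 23:01 ZLT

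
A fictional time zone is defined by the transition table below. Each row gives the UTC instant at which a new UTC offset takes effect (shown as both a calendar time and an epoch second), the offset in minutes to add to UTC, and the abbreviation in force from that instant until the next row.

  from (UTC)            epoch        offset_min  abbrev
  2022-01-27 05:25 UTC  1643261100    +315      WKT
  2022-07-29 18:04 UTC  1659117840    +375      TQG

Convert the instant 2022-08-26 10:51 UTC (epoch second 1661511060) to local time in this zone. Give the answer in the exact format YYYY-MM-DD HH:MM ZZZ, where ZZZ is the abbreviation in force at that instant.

2022-08-26 17:06 TQG

Query: 2022-08-26 10:51 UTC
Rule 2/2 (TQG, +06:15): 2022-07-29 18:04 UTC ≤ query < +∞
10·60 + 51 + 375 = 1026 min
1026 = 0·1440 + 1026; 1026 = 17·60 + 6 → 17:06, same day
→ 2022-08-26 17:06 TQG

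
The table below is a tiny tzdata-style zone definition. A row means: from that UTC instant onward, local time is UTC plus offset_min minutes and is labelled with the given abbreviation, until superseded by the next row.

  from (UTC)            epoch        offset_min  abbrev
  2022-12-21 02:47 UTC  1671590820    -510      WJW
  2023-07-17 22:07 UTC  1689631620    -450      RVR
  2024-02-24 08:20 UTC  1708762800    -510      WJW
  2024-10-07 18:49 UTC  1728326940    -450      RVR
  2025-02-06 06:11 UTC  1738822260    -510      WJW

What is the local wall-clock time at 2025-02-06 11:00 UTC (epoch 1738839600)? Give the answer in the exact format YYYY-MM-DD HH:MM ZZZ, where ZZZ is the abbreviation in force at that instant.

2025-02-06 02:30 WJW

Query: 2025-02-06 11:00 UTC
Rule 5/5 (WJW, -08:30): 2025-02-06 06:11 UTC ≤ query < +∞
11·60 + 0 - 510 = 150 min
150 = 0·1440 + 150; 150 = 2·60 + 30 → 02:30, same day
→ 2025-02-06 02:30 WJW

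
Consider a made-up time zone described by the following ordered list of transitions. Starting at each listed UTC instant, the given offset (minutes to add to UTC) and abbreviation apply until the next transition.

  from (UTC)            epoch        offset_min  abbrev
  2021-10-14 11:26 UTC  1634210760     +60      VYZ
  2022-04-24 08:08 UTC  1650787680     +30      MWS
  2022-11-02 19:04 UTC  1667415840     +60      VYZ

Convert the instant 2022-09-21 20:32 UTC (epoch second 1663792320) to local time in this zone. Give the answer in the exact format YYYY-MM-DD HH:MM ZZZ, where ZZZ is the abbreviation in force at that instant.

2022-09-21 21:02 MWS

Query: 2022-09-21 20:32 UTC
Rule 2/3 (MWS, +00:30): 2022-04-24 08:08 UTC ≤ query < 2022-11-02 19:04 UTC
20·60 + 32 + 30 = 1262 min
1262 = 0·1440 + 1262; 1262 = 21·60 + 2 → 21:02, same day
→ 2022-09-21 21:02 MWS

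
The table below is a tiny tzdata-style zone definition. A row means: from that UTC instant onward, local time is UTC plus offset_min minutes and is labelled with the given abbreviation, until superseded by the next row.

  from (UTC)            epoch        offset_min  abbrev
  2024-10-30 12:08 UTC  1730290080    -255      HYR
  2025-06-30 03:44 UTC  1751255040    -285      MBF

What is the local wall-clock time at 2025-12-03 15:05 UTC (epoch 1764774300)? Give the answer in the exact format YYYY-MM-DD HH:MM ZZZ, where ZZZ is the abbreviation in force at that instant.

2025-12-03 10:20 MBF

Query: 2025-12-03 15:05 UTC
Rule 2/2 (MBF, -04:45): 2025-06-30 03:44 UTC ≤ query < +∞
15·60 + 5 - 285 = 620 min
620 = 0·1440 + 620; 620 = 10·60 + 20 → 10:20, same day
→ 2025-12-03 10:20 MBF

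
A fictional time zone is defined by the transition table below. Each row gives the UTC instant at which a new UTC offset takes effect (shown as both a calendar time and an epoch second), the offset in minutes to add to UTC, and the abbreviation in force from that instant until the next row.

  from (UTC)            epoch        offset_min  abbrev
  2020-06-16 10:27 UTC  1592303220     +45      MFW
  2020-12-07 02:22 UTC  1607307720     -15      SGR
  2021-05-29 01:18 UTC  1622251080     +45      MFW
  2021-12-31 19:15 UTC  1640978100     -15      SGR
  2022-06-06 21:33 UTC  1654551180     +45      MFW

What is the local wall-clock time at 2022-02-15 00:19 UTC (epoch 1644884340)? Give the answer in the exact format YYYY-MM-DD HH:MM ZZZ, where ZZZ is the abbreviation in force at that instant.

2022-02-15 00:04 SGR

Query: 2022-02-15 00:19 UTC
Rule 4/5 (SGR, -00:15): 2021-12-31 19:15 UTC ≤ query < 2022-06-06 21:33 UTC
0·60 + 19 - 15 = 4 min
4 = 0·1440 + 4; 4 = 0·60 + 4 → 00:04, same day
→ 2022-02-15 00:04 SGR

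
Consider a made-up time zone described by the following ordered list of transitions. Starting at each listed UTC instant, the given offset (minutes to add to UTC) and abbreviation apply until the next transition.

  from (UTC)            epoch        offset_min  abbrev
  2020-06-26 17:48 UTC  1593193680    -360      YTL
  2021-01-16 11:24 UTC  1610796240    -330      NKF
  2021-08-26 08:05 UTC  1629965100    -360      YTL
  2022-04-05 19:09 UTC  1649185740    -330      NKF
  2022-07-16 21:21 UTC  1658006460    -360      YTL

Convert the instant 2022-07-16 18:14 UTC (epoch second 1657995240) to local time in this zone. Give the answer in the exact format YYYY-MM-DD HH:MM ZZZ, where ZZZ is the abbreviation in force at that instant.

Query: 2022-07-16 18:14 UTC
Rule 4/5 (NKF, -05:30): 2022-04-05 19:09 UTC ≤ query < 2022-07-16 21:21 UTC
18·60 + 14 - 330 = 764 min
764 = 0·1440 + 764; 764 = 12·60 + 44 → 12:44, same day
→ 2022-07-16 12:44 NKF

2022-07-16 12:44 NKF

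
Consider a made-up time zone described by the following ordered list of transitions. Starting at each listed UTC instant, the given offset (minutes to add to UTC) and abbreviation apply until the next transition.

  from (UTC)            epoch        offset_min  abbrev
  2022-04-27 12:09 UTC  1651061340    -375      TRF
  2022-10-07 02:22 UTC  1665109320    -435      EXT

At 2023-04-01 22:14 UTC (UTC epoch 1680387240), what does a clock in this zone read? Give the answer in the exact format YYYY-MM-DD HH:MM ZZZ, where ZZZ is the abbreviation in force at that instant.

Query: 2023-04-01 22:14 UTC
Rule 2/2 (EXT, -07:15): 2022-10-07 02:22 UTC ≤ query < +∞
22·60 + 14 - 435 = 899 min
899 = 0·1440 + 899; 899 = 14·60 + 59 → 14:59, same day
→ 2023-04-01 14:59 EXT

2023-04-01 14:59 EXT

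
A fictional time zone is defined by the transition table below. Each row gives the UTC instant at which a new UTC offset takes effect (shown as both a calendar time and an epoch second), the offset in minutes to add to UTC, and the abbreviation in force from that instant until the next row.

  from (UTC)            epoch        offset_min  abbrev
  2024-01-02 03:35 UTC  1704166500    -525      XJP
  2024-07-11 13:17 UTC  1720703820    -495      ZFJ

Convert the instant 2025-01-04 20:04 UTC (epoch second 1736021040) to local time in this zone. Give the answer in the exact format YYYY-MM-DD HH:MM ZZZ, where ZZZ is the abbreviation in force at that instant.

Query: 2025-01-04 20:04 UTC
Rule 2/2 (ZFJ, -08:15): 2024-07-11 13:17 UTC ≤ query < +∞
20·60 + 4 - 495 = 709 min
709 = 0·1440 + 709; 709 = 11·60 + 49 → 11:49, same day
→ 2025-01-04 11:49 ZFJ

2025-01-04 11:49 ZFJ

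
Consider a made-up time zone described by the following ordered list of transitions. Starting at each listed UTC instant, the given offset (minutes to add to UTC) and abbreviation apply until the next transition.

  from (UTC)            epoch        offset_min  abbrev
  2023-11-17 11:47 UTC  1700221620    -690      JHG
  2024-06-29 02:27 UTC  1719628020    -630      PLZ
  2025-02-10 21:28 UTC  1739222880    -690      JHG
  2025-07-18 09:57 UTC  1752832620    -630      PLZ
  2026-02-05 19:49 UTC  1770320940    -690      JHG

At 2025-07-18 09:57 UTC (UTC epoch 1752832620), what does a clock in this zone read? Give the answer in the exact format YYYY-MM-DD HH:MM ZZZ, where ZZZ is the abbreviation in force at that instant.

Query: 2025-07-18 09:57 UTC
Rule 4/5 (PLZ, -10:30): 2025-07-18 09:57 UTC ≤ query < 2026-02-05 19:49 UTC
9·60 + 57 - 630 = -33 min
-33 = -1·1440 + 1407; 1407 = 23·60 + 27 → 23:27, 2025-07-18 - 1 day = 2025-07-17
→ 2025-07-17 23:27 PLZ

2025-07-17 23:27 PLZ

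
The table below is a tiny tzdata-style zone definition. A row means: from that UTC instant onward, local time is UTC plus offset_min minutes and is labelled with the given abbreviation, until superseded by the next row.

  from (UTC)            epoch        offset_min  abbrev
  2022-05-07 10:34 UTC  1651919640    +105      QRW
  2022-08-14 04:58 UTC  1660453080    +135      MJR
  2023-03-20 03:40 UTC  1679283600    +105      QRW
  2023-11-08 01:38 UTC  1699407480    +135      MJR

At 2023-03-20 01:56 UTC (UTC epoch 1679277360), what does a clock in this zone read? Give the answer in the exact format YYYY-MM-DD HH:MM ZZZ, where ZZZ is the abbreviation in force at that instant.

Query: 2023-03-20 01:56 UTC
Rule 2/4 (MJR, +02:15): 2022-08-14 04:58 UTC ≤ query < 2023-03-20 03:40 UTC
1·60 + 56 + 135 = 251 min
251 = 0·1440 + 251; 251 = 4·60 + 11 → 04:11, same day
→ 2023-03-20 04:11 MJR

2023-03-20 04:11 MJR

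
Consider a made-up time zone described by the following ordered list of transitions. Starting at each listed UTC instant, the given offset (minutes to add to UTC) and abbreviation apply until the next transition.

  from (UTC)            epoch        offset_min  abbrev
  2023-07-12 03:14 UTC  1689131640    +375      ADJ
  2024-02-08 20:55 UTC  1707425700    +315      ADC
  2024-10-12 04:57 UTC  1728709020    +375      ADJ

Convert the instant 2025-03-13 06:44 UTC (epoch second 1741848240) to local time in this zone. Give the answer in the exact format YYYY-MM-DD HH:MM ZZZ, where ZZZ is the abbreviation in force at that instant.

2025-03-13 12:59 ADJ

Query: 2025-03-13 06:44 UTC
Rule 3/3 (ADJ, +06:15): 2024-10-12 04:57 UTC ≤ query < +∞
6·60 + 44 + 375 = 779 min
779 = 0·1440 + 779; 779 = 12·60 + 59 → 12:59, same day
→ 2025-03-13 12:59 ADJ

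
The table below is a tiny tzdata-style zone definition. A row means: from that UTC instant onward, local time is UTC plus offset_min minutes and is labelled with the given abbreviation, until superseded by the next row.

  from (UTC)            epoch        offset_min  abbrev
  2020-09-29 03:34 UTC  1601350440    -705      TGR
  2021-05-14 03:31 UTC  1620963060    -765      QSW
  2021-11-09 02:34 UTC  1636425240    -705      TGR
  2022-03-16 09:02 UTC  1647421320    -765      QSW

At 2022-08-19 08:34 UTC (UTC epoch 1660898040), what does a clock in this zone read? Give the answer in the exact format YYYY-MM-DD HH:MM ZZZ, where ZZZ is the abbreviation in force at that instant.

Query: 2022-08-19 08:34 UTC
Rule 4/4 (QSW, -12:45): 2022-03-16 09:02 UTC ≤ query < +∞
8·60 + 34 - 765 = -251 min
-251 = -1·1440 + 1189; 1189 = 19·60 + 49 → 19:49, 2022-08-19 - 1 day = 2022-08-18
→ 2022-08-18 19:49 QSW

2022-08-18 19:49 QSW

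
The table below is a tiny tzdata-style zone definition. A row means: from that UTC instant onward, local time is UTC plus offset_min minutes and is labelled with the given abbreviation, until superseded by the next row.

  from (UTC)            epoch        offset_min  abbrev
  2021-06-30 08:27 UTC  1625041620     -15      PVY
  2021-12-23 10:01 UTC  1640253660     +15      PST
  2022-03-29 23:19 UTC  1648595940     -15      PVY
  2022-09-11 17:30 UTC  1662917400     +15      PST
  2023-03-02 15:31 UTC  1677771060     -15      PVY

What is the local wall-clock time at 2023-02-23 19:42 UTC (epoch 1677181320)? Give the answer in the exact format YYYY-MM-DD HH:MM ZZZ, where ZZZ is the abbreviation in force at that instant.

Query: 2023-02-23 19:42 UTC
Rule 4/5 (PST, +00:15): 2022-09-11 17:30 UTC ≤ query < 2023-03-02 15:31 UTC
19·60 + 42 + 15 = 1197 min
1197 = 0·1440 + 1197; 1197 = 19·60 + 57 → 19:57, same day
→ 2023-02-23 19:57 PST

2023-02-23 19:57 PST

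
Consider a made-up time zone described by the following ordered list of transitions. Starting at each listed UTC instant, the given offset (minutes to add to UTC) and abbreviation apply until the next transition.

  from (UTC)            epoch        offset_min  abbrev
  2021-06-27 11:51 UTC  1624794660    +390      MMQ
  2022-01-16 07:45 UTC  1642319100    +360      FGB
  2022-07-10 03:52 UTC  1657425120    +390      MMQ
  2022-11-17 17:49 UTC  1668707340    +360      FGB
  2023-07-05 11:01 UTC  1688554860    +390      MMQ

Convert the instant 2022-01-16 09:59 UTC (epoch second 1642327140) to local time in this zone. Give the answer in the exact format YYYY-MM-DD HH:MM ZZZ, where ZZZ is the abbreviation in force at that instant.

Query: 2022-01-16 09:59 UTC
Rule 2/5 (FGB, +06:00): 2022-01-16 07:45 UTC ≤ query < 2022-07-10 03:52 UTC
9·60 + 59 + 360 = 959 min
959 = 0·1440 + 959; 959 = 15·60 + 59 → 15:59, same day
→ 2022-01-16 15:59 FGB

2022-01-16 15:59 FGB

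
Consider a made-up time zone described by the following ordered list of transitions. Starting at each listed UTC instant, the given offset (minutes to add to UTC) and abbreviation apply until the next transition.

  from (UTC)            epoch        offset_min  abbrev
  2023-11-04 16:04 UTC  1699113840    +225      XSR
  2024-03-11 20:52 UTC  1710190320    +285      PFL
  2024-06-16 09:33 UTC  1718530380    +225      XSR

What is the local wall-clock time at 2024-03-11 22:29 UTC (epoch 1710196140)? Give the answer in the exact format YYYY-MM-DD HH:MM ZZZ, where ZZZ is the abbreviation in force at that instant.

2024-03-12 03:14 PFL

Query: 2024-03-11 22:29 UTC
Rule 2/3 (PFL, +04:45): 2024-03-11 20:52 UTC ≤ query < 2024-06-16 09:33 UTC
22·60 + 29 + 285 = 1634 min
1634 = 1·1440 + 194; 194 = 3·60 + 14 → 03:14, 2024-03-11 + 1 day = 2024-03-12
→ 2024-03-12 03:14 PFL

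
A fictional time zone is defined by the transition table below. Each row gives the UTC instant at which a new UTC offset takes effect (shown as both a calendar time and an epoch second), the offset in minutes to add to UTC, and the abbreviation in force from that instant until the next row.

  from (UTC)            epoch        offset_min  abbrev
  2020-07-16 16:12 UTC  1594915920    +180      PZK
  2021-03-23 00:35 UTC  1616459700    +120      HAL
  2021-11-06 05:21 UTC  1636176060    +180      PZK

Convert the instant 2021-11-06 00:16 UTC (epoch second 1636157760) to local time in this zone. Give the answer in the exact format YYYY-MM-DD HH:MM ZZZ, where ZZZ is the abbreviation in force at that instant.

2021-11-06 02:16 HAL

Query: 2021-11-06 00:16 UTC
Rule 2/3 (HAL, +02:00): 2021-03-23 00:35 UTC ≤ query < 2021-11-06 05:21 UTC
0·60 + 16 + 120 = 136 min
136 = 0·1440 + 136; 136 = 2·60 + 16 → 02:16, same day
→ 2021-11-06 02:16 HAL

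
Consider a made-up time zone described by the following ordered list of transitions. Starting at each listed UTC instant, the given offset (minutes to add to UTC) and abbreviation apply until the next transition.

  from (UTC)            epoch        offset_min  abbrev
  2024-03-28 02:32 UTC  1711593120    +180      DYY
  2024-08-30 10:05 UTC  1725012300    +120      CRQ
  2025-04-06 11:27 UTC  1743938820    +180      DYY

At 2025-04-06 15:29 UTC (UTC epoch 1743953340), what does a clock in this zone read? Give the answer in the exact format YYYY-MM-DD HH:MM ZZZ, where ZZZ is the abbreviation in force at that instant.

Query: 2025-04-06 15:29 UTC
Rule 3/3 (DYY, +03:00): 2025-04-06 11:27 UTC ≤ query < +∞
15·60 + 29 + 180 = 1109 min
1109 = 0·1440 + 1109; 1109 = 18·60 + 29 → 18:29, same day
→ 2025-04-06 18:29 DYY

2025-04-06 18:29 DYY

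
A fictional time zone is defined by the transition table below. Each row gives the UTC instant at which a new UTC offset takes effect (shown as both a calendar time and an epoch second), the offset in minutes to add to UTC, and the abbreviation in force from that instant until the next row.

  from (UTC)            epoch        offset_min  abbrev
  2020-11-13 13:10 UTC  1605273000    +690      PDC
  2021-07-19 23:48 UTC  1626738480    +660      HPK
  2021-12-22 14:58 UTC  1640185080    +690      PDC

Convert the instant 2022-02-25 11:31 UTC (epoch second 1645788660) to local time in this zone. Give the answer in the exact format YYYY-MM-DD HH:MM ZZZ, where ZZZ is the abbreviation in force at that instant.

2022-02-25 23:01 PDC

Query: 2022-02-25 11:31 UTC
Rule 3/3 (PDC, +11:30): 2021-12-22 14:58 UTC ≤ query < +∞
11·60 + 31 + 690 = 1381 min
1381 = 0·1440 + 1381; 1381 = 23·60 + 1 → 23:01, same day
→ 2022-02-25 23:01 PDC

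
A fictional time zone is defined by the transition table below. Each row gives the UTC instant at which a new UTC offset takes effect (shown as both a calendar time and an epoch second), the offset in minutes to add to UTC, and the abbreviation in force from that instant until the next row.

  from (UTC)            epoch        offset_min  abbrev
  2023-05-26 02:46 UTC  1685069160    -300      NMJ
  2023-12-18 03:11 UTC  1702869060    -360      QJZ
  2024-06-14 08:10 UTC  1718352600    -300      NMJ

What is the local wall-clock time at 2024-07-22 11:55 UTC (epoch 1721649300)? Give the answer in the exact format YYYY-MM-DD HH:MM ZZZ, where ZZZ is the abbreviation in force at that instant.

Query: 2024-07-22 11:55 UTC
Rule 3/3 (NMJ, -05:00): 2024-06-14 08:10 UTC ≤ query < +∞
11·60 + 55 - 300 = 415 min
415 = 0·1440 + 415; 415 = 6·60 + 55 → 06:55, same day
→ 2024-07-22 06:55 NMJ

2024-07-22 06:55 NMJ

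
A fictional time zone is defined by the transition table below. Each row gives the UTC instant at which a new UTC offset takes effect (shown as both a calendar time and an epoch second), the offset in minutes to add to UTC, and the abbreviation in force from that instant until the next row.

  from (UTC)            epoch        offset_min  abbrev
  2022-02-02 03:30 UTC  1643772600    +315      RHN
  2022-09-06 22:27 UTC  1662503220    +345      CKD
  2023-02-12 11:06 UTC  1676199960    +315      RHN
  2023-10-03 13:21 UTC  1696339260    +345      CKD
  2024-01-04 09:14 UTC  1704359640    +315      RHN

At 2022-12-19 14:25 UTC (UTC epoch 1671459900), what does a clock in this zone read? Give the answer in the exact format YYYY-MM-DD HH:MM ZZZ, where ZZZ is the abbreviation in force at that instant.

2022-12-19 20:10 CKD

Query: 2022-12-19 14:25 UTC
Rule 2/5 (CKD, +05:45): 2022-09-06 22:27 UTC ≤ query < 2023-02-12 11:06 UTC
14·60 + 25 + 345 = 1210 min
1210 = 0·1440 + 1210; 1210 = 20·60 + 10 → 20:10, same day
→ 2022-12-19 20:10 CKD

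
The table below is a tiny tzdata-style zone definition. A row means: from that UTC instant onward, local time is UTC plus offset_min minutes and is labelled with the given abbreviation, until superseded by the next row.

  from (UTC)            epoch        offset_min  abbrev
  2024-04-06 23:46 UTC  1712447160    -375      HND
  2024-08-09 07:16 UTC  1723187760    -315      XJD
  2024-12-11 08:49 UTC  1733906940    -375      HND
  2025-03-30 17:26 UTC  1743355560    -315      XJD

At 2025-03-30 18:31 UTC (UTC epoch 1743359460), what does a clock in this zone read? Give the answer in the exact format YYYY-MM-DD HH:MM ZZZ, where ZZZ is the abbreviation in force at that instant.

Query: 2025-03-30 18:31 UTC
Rule 4/4 (XJD, -05:15): 2025-03-30 17:26 UTC ≤ query < +∞
18·60 + 31 - 315 = 796 min
796 = 0·1440 + 796; 796 = 13·60 + 16 → 13:16, same day
→ 2025-03-30 13:16 XJD

2025-03-30 13:16 XJD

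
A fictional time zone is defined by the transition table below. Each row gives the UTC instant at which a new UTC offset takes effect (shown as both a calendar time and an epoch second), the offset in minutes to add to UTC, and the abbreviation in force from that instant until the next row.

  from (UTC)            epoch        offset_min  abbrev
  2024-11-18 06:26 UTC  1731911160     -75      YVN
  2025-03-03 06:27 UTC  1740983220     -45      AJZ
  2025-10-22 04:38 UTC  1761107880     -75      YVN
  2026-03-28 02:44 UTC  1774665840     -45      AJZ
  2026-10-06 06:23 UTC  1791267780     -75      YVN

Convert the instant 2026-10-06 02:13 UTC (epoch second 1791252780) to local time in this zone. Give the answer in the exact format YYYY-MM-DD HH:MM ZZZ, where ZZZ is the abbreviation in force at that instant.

Query: 2026-10-06 02:13 UTC
Rule 4/5 (AJZ, -00:45): 2026-03-28 02:44 UTC ≤ query < 2026-10-06 06:23 UTC
2·60 + 13 - 45 = 88 min
88 = 0·1440 + 88; 88 = 1·60 + 28 → 01:28, same day
→ 2026-10-06 01:28 AJZ

2026-10-06 01:28 AJZ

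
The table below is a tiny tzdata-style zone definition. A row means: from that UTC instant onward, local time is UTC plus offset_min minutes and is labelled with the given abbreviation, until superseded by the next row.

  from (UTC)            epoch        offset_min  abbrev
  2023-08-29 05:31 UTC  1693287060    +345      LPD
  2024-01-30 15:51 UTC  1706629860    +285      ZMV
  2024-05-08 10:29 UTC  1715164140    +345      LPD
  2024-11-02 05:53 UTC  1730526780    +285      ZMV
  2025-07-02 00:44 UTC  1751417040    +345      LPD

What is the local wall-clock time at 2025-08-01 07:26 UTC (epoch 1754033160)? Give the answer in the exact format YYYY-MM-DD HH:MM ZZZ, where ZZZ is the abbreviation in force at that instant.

Query: 2025-08-01 07:26 UTC
Rule 5/5 (LPD, +05:45): 2025-07-02 00:44 UTC ≤ query < +∞
7·60 + 26 + 345 = 791 min
791 = 0·1440 + 791; 791 = 13·60 + 11 → 13:11, same day
→ 2025-08-01 13:11 LPD

2025-08-01 13:11 LPD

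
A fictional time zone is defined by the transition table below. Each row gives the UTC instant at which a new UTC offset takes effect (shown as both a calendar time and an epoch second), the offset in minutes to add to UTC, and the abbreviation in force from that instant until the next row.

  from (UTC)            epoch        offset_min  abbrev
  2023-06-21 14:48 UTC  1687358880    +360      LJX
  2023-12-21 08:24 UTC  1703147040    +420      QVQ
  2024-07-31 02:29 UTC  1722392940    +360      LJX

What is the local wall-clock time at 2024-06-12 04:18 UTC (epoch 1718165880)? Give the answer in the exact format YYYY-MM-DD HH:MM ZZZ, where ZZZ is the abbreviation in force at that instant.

2024-06-12 11:18 QVQ

Query: 2024-06-12 04:18 UTC
Rule 2/3 (QVQ, +07:00): 2023-12-21 08:24 UTC ≤ query < 2024-07-31 02:29 UTC
4·60 + 18 + 420 = 678 min
678 = 0·1440 + 678; 678 = 11·60 + 18 → 11:18, same day
→ 2024-06-12 11:18 QVQ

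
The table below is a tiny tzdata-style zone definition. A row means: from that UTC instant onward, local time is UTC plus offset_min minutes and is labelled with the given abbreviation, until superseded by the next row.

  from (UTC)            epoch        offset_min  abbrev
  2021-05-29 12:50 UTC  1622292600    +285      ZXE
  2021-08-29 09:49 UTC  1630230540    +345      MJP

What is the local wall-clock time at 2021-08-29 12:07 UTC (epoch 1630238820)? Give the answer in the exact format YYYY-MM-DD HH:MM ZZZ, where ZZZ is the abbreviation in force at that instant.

Query: 2021-08-29 12:07 UTC
Rule 2/2 (MJP, +05:45): 2021-08-29 09:49 UTC ≤ query < +∞
12·60 + 7 + 345 = 1072 min
1072 = 0·1440 + 1072; 1072 = 17·60 + 52 → 17:52, same day
→ 2021-08-29 17:52 MJP

2021-08-29 17:52 MJP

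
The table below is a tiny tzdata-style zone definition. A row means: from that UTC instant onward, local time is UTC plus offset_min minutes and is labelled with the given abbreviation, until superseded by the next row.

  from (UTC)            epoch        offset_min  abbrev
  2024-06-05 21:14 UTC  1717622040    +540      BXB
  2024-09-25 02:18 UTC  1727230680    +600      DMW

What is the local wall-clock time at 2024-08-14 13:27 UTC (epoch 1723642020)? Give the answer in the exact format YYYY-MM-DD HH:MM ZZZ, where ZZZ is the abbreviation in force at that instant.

Query: 2024-08-14 13:27 UTC
Rule 1/2 (BXB, +09:00): 2024-06-05 21:14 UTC ≤ query < 2024-09-25 02:18 UTC
13·60 + 27 + 540 = 1347 min
1347 = 0·1440 + 1347; 1347 = 22·60 + 27 → 22:27, same day
→ 2024-08-14 22:27 BXB

2024-08-14 22:27 BXB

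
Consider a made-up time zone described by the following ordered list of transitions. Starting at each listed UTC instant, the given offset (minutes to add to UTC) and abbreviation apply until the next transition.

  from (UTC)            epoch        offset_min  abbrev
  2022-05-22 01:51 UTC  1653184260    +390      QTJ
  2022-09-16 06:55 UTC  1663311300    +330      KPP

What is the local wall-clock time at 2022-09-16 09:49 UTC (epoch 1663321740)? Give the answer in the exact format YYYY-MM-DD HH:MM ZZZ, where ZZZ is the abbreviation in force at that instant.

2022-09-16 15:19 KPP

Query: 2022-09-16 09:49 UTC
Rule 2/2 (KPP, +05:30): 2022-09-16 06:55 UTC ≤ query < +∞
9·60 + 49 + 330 = 919 min
919 = 0·1440 + 919; 919 = 15·60 + 19 → 15:19, same day
→ 2022-09-16 15:19 KPP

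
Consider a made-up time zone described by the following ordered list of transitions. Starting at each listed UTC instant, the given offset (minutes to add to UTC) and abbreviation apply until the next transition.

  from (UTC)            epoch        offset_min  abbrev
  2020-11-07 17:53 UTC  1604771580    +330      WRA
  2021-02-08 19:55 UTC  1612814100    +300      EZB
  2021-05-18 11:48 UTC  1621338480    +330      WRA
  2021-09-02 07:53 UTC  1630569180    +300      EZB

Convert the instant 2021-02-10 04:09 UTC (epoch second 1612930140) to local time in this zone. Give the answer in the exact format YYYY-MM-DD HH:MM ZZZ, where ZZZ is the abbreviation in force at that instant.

Query: 2021-02-10 04:09 UTC
Rule 2/4 (EZB, +05:00): 2021-02-08 19:55 UTC ≤ query < 2021-05-18 11:48 UTC
4·60 + 9 + 300 = 549 min
549 = 0·1440 + 549; 549 = 9·60 + 9 → 09:09, same day
→ 2021-02-10 09:09 EZB

2021-02-10 09:09 EZB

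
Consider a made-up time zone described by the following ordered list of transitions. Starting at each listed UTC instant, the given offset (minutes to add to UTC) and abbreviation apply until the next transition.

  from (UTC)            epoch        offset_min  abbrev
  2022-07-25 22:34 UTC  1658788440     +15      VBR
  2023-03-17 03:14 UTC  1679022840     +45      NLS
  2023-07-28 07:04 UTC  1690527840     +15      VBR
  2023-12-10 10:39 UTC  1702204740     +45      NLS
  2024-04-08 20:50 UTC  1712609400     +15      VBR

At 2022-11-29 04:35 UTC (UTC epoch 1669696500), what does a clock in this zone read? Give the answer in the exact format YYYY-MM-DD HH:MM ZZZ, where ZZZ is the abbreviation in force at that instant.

Query: 2022-11-29 04:35 UTC
Rule 1/5 (VBR, +00:15): 2022-07-25 22:34 UTC ≤ query < 2023-03-17 03:14 UTC
4·60 + 35 + 15 = 290 min
290 = 0·1440 + 290; 290 = 4·60 + 50 → 04:50, same day
→ 2022-11-29 04:50 VBR

2022-11-29 04:50 VBR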